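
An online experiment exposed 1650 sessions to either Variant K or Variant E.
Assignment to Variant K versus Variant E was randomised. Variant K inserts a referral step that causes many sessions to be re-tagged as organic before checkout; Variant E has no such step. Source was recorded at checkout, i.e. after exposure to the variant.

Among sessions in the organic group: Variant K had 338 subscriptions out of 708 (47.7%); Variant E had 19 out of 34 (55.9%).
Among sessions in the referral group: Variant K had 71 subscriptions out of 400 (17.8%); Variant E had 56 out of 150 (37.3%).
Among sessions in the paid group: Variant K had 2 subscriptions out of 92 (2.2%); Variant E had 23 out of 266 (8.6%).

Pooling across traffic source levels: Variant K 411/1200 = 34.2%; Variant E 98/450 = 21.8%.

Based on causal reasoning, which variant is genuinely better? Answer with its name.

Variant K

Traffic source is downstream of the variant. One should not condition on a consequence of treatment, so the overall rates are the right comparison.
Pooled: Variant K 34.2% vs Variant E 21.8%; Variant K is higher overall.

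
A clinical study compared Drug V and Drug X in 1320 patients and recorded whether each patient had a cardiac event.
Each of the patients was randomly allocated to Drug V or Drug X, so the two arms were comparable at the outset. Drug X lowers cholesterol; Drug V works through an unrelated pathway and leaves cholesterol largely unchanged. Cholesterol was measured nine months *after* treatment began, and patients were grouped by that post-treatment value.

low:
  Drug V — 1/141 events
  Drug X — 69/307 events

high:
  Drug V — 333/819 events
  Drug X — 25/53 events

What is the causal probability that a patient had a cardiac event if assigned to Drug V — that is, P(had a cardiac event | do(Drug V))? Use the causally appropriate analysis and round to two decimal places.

Stratifying would compare drugs among patients the drugs themselves sorted into cholesterol groups — a form of selection on an intermediate. The unconditioned pooled rates give the total causal effect.
So P(outcome | do(Drug V)) is just the pooled rate for Drug V: 334/960 = 0.348.

0.35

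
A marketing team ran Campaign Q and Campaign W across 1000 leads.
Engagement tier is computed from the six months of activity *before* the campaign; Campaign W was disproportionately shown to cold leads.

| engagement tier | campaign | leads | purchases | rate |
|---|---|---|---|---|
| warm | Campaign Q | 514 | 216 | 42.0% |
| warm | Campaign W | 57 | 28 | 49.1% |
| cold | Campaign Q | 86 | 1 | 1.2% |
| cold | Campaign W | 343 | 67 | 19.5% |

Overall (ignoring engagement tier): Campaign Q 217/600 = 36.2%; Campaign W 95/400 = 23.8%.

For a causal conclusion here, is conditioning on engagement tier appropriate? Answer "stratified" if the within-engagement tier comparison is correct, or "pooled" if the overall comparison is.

Since engagement tier is a pre-existing factor (not a product of the campaign) and it affects the outcome on its own, it is a confounder. The stratified rates, not the pooled rate, identify the causal effect.
Within each level — warm: 42.0% vs 49.1%; cold: 1.2% vs 19.5% — Campaign W is higher every time.

stratified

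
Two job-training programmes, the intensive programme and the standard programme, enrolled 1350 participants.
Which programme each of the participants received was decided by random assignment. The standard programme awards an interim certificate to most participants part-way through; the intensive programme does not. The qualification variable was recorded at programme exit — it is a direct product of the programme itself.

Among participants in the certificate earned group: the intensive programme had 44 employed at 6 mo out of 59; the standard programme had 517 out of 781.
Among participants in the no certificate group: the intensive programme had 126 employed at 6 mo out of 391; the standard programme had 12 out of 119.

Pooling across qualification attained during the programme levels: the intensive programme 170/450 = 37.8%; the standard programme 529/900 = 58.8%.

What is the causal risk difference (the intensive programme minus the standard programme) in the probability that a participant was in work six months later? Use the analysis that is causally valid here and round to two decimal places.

-0.21

The qualification attained during the programme-specific comparison favours the intensive programme throughout, but the pooled figures favour the standard programme. The question is whether to condition on qualification attained during the programme.
Stratifying would compare programmes among participants the programmes themselves sorted into qualification attained during the programme groups — a form of selection on an intermediate. The unconditioned pooled rates give the total causal effect.
The causal difference is the pooled difference: 0.378 − 0.588 = -0.210.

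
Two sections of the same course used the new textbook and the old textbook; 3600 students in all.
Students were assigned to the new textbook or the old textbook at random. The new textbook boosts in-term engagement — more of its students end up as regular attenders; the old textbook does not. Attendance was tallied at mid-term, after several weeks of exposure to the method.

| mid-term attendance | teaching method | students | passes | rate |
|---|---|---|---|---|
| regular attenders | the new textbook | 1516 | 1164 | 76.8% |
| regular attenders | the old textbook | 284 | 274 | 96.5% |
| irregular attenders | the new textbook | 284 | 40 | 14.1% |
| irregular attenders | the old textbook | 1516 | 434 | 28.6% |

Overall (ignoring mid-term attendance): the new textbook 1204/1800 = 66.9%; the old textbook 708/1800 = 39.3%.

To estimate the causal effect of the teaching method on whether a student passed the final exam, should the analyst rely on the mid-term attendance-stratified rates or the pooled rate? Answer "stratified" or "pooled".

Mid-term attendance is downstream of the teaching method. One should not condition on a consequence of treatment, so the overall rates are the right comparison.
Pooled: the new textbook 66.9% vs the old textbook 39.3%; the new textbook is higher overall.

pooled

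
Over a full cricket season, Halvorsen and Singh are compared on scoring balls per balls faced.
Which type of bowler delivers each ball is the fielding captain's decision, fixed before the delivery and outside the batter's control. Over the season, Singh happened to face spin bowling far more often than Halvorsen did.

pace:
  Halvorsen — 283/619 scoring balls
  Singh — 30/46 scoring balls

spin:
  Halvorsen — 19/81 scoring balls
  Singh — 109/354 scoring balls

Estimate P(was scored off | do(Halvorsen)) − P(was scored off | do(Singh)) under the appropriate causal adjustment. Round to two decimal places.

The bowling type-specific comparison favours Singh throughout, but the pooled figures favour Halvorsen. The question is whether to condition on bowling type.
Here bowling type is a common cause — it drives both which player a case falls under and the outcome. The crude comparison mixes populations; the stratum-specific rates are the causally relevant ones.
Adjusting over the population distribution of bowling type: 0.605·(0.457−0.652) + 0.395·(0.235−0.308) = -0.147.

-0.15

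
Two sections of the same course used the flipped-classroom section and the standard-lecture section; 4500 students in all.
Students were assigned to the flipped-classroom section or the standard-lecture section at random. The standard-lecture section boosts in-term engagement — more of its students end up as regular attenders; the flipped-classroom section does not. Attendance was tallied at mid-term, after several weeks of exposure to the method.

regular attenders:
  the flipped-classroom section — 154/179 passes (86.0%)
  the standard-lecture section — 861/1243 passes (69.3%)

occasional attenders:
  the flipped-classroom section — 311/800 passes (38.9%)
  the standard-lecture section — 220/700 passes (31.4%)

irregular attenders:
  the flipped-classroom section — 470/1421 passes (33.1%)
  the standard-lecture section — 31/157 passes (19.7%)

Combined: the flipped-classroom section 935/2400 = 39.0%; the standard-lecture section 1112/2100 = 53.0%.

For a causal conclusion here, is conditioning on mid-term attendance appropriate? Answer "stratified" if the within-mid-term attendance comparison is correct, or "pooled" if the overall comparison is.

Mid-term attendance is downstream of the teaching method. One should not condition on a consequence of treatment, so the overall rates are the right comparison.
Pooled: the flipped-classroom section 39.0% vs the standard-lecture section 53.0%; the standard-lecture section is higher overall.

pooled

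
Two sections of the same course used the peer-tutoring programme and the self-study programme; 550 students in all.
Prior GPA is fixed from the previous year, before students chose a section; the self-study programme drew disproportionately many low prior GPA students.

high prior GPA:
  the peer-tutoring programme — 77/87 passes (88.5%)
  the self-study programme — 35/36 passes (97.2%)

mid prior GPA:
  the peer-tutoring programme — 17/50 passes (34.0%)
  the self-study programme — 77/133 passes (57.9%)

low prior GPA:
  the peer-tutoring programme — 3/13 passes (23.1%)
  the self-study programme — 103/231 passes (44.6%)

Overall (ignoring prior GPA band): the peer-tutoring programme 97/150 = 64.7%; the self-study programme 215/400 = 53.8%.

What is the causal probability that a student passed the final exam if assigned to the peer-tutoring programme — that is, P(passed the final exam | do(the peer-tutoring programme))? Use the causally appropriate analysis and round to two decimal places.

0.41

Here prior GPA band is a common cause — it drives both which teaching method a case falls under and the outcome. The crude comparison mixes populations; the stratum-specific rates are the causally relevant ones.
Standardising the peer-tutoring programme to the population prior GPA band mix: 0.224·77/87 + 0.333·17/50 + 0.444·3/13 = 0.413.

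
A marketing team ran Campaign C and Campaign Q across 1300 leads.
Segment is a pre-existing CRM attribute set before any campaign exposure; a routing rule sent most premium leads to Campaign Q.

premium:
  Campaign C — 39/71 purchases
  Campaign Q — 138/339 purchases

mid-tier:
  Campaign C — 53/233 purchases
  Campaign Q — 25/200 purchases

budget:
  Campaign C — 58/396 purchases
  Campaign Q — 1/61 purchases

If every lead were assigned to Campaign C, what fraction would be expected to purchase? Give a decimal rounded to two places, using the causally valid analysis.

0.30

Campaign C is higher inside every customer segment stratum but Campaign Q is higher in aggregate. Whether to stratify depends on how customer segment relates to the campaign.
The imbalance in customer segment arose from how leads were allocated, not from anything the campaign did; and customer segment independently affects the outcome. The pooled gap is confounded — condition on customer segment.
Standardising Campaign C to the population customer segment mix: 0.315·39/71 + 0.333·53/233 + 0.352·58/396 = 0.300.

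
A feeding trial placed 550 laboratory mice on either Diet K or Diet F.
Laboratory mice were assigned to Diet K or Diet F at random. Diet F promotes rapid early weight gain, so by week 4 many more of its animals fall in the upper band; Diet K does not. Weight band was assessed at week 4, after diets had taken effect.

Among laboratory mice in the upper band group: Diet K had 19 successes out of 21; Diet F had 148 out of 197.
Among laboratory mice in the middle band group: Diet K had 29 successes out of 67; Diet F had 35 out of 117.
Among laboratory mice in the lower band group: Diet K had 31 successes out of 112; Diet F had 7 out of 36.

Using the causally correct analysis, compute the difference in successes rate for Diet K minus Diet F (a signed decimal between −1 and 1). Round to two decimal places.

Week-4 weight band here is a post-treatment variable shaped by the diet; conditioning on it would introduce bias rather than remove it. The overall comparison is the causal one.
The causal difference is the pooled difference: 0.395 − 0.543 = -0.148.

-0.15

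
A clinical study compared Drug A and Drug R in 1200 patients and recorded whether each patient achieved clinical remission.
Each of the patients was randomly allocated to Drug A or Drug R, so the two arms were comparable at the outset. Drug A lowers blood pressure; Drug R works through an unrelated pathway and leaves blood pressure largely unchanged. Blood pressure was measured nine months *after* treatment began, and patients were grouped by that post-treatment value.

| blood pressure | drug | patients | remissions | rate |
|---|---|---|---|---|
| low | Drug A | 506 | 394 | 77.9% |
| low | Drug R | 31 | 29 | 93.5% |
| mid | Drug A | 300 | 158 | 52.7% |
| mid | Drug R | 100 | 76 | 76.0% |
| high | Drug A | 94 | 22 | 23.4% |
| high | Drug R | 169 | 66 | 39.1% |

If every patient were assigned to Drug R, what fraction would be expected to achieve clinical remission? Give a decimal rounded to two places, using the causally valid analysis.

0.57

Blood pressure is recorded after the drug and is itself shifted by it — it sits on the causal path from drug to outcome. Conditioning on a mediator would strip out part of the effect we want; the pooled comparison gives the total causal effect.
So P(outcome | do(Drug R)) is just the pooled rate for Drug R: 171/300 = 0.570.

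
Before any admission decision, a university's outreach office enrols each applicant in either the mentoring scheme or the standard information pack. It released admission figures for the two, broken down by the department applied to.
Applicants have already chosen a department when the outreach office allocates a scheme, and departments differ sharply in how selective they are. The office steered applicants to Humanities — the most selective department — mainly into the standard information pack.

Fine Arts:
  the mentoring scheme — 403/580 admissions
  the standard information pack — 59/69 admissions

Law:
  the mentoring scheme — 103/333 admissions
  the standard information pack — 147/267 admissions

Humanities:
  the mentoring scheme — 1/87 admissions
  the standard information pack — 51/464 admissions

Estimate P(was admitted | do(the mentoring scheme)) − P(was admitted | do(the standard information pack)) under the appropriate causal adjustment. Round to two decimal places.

-0.17

Within every department level the standard information pack has the higher rate, yet pooled the mentoring scheme does — Simpson's reversal.
The imbalance in department arose from how applicants were allocated, not from anything the outreach scheme did; and department independently affects the outcome. The pooled gap is confounded — condition on department.
Adjusting over the population distribution of department: 0.361·(0.695−0.855) + 0.333·(0.309−0.551) + 0.306·(0.011−0.110) = -0.168.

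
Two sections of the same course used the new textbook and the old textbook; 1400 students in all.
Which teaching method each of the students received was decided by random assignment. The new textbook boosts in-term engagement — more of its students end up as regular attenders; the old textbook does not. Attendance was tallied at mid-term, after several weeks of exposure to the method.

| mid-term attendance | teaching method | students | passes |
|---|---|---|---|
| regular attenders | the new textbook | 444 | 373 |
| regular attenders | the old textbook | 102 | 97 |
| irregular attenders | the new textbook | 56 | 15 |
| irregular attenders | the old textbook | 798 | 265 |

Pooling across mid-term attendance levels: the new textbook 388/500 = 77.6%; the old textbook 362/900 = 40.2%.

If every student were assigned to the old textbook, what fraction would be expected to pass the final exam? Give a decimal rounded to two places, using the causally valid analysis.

0.40

Stratifying would compare teaching methods among students the teaching methods themselves sorted into mid-term attendance groups — a form of selection on an intermediate. The unconditioned pooled rates give the total causal effect.
So P(outcome | do(the old textbook)) is just the pooled rate for the old textbook: 362/900 = 0.402.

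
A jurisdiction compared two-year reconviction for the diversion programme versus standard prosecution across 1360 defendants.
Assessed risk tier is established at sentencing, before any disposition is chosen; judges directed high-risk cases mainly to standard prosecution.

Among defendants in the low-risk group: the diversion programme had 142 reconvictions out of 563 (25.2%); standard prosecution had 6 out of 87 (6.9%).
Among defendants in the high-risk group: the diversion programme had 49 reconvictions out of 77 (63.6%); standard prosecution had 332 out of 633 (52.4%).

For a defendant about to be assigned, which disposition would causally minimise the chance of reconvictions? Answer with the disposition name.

The assessed risk tier-specific comparison favours standard prosecution throughout, but the pooled figures favour the diversion programme. The question is whether to condition on assessed risk tier.
Nothing the disposition does changes assessed risk tier; the imbalance is an allocation artefact. With assessed risk tier also predicting the outcome, the pooled figure is confounded, and the within-stratum comparison is the causal one.
Within each level — low-risk: 25.2% vs 6.9%; high-risk: 63.6% vs 52.4% — standard prosecution is lower every time.

standard prosecution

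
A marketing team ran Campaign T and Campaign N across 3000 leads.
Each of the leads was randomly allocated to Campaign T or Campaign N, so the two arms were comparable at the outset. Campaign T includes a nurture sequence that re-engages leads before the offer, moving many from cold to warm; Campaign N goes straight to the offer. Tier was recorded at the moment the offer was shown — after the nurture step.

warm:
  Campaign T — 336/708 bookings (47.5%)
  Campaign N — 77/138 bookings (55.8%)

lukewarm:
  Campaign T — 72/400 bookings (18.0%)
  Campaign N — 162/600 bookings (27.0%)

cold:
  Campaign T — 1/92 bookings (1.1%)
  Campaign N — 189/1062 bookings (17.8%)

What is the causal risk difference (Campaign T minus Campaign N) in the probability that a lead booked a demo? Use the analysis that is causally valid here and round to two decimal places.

Within every engagement tier level Campaign N has the higher rate, yet pooled Campaign T does — Simpson's reversal.
Stratifying would compare campaigns among leads the campaigns themselves sorted into engagement tier groups — a form of selection on an intermediate. The unconditioned pooled rates give the total causal effect.
The causal difference is the pooled difference: 0.341 − 0.238 = +0.103.

+0.10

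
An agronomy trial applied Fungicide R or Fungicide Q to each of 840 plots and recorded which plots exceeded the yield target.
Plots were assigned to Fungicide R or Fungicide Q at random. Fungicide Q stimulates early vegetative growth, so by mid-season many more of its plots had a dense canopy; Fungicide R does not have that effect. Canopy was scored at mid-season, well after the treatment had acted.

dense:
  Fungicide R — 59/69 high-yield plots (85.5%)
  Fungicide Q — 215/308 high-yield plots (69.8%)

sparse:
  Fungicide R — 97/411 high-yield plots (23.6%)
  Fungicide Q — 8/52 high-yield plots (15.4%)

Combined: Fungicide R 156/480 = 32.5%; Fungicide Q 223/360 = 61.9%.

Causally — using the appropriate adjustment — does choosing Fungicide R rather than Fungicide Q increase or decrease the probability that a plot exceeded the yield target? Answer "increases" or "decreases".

decreases

Because the fungicide influences mid-season canopy, mid-season canopy is a post-treatment mediator, not a confounder. Stratifying on it would bias the estimate; the causal effect is the crude pooled difference.
Pooled: Fungicide R 32.5% vs Fungicide Q 61.9%; Fungicide Q is higher overall.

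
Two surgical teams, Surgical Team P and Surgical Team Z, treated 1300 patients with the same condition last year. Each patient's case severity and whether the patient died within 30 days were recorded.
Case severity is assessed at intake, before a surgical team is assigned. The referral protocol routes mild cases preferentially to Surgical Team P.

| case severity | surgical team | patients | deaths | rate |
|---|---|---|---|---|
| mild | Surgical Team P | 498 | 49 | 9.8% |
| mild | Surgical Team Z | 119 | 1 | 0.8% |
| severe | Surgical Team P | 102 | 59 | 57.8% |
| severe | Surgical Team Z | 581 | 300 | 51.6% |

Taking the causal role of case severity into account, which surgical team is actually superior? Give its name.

Surgical Team Z is lower inside every case severity stratum but Surgical Team P is lower in aggregate. Whether to stratify depends on how case severity relates to the surgical team.
Case severity is set before the surgical team has any effect — it is not caused by the surgical team — and it independently drives the outcome. That makes it a confounder, so the causal comparison is within case severity levels.
Within each level — mild: 9.8% vs 0.8%; severe: 57.8% vs 51.6% — Surgical Team Z is lower every time.

Surgical Team Z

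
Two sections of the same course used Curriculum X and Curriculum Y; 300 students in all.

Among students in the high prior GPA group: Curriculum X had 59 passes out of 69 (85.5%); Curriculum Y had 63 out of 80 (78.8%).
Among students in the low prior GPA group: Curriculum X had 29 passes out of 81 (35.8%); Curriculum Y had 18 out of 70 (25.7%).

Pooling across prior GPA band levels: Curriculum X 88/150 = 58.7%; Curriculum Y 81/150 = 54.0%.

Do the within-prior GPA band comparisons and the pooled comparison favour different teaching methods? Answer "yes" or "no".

no

Within each prior GPA band level (high prior GPA 85.5% vs 78.8%; low prior GPA 35.8% vs 25.7%), Curriculum X has the higher rate every time. Pooled: 58.7% vs 54.0% — Curriculum X has the higher rate overall. They agree.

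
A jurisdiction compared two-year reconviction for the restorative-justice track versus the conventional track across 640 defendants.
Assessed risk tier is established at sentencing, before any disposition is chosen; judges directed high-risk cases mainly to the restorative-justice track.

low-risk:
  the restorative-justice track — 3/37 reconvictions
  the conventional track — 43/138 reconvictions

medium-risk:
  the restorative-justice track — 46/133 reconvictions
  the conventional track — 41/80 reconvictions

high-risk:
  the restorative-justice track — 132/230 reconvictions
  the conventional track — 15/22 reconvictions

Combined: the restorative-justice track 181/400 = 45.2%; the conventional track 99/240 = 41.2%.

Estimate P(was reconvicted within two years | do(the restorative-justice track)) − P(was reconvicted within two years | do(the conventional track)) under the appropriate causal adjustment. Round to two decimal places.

-0.16

The stratified and pooled comparisons disagree (the restorative-justice track wins within each assessed risk tier; the conventional track wins overall), so the answer turns on the causal role of assessed risk tier.
Nothing the disposition does changes assessed risk tier; the imbalance is an allocation artefact. With assessed risk tier also predicting the outcome, the pooled figure is confounded, and the within-stratum comparison is the causal one.
Adjusting over the population distribution of assessed risk tier: 0.273·(0.081−0.312) + 0.333·(0.346−0.512) + 0.394·(0.574−0.682) = -0.161.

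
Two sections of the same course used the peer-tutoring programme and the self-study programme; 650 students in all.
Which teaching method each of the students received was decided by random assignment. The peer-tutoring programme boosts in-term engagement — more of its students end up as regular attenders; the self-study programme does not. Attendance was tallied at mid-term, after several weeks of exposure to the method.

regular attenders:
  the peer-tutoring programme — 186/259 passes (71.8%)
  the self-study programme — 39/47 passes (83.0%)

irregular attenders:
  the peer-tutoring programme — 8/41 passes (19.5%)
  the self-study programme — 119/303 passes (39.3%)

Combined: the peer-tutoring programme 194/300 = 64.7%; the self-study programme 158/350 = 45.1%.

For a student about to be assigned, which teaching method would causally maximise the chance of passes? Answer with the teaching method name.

The distribution of mid-term attendance is itself part of what the teaching method does — it is an intermediate outcome. Holding it fixed would remove that part of the effect; the total effect is the pooled difference.
Pooled: the peer-tutoring programme 64.7% vs the self-study programme 45.1%; the peer-tutoring programme is higher overall.

the peer-tutoring programme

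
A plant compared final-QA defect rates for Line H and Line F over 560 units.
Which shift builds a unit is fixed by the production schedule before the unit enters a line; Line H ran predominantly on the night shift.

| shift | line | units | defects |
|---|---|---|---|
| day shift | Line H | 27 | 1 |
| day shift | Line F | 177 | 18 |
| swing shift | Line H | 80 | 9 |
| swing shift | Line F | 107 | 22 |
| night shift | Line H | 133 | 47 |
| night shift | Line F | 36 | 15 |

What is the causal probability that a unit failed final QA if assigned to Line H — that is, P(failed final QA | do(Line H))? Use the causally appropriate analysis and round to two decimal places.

0.16

Nothing the line does changes shift; the imbalance is an allocation artefact. With shift also predicting the outcome, the pooled figure is confounded, and the within-stratum comparison is the causal one.
Standardising Line H to the population shift mix: 0.364·1/27 + 0.334·9/80 + 0.302·47/133 = 0.158.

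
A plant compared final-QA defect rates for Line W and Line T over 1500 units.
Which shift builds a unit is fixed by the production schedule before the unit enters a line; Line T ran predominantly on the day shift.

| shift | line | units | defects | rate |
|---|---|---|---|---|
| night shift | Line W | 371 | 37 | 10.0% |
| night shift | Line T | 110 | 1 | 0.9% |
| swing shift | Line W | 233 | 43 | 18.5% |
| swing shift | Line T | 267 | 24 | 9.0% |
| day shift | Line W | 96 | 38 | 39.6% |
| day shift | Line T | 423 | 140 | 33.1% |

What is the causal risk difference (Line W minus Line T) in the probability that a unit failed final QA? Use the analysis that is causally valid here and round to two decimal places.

Shift is set before the line has any effect — it is not caused by the line — and it independently drives the outcome. That makes it a confounder, so the causal comparison is within shift levels.
Adjusting over the population distribution of shift: 0.321·(0.100−0.009) + 0.333·(0.185−0.090) + 0.346·(0.396−0.331) = +0.083.

+0.08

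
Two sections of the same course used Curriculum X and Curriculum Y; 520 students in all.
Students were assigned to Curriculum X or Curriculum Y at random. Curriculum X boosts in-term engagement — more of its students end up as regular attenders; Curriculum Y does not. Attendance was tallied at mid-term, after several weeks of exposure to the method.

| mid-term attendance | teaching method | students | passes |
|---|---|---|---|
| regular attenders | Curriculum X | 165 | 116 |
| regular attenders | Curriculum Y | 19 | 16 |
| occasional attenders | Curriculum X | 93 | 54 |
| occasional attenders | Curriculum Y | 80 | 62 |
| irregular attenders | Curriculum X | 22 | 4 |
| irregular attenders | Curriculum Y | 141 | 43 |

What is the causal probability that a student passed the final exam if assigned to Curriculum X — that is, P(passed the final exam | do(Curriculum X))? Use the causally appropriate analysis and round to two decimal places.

0.62

Within every mid-term attendance level Curriculum Y has the higher rate, yet pooled Curriculum X does — Simpson's reversal.
Mid-term attendance is downstream of the teaching method. One should not condition on a consequence of treatment, so the overall rates are the right comparison.
So P(outcome | do(Curriculum X)) is just the pooled rate for Curriculum X: 174/280 = 0.621.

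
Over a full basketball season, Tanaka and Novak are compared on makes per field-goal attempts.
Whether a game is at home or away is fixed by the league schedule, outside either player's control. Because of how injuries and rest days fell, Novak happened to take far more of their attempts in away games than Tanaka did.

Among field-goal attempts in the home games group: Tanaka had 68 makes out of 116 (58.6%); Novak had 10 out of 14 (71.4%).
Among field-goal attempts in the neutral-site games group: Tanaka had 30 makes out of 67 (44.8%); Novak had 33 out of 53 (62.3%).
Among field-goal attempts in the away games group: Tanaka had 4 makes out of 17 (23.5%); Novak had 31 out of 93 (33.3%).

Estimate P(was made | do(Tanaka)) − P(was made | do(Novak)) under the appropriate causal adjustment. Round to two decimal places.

-0.13

Within every game venue level Novak has the higher rate, yet pooled Tanaka does — Simpson's reversal.
The imbalance in game venue arose from how field-goal attempts were allocated, not from anything the player did; and game venue independently affects the outcome. The pooled gap is confounded — condition on game venue.
Adjusting over the population distribution of game venue: 0.361·(0.586−0.714) + 0.333·(0.448−0.623) + 0.306·(0.235−0.333) = -0.135.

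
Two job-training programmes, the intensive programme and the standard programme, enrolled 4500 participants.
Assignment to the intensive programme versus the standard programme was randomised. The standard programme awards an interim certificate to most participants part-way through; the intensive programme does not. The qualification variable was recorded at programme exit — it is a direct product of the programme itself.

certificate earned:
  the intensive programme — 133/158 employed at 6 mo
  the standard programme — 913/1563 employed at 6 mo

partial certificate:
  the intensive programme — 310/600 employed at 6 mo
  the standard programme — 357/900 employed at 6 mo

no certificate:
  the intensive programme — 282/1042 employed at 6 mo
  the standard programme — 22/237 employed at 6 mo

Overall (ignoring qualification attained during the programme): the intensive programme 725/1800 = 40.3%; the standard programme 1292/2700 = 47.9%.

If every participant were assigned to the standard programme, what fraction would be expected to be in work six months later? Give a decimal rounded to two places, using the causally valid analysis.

0.48

Qualification attained during the programme lies on the pathway programme → qualification attained during the programme → outcome, so adjusting for it blocks the indirect effect. For the total causal effect of programme, use the unadjusted pooled rates.
So P(outcome | do(the standard programme)) is just the pooled rate for the standard programme: 1292/2700 = 0.479.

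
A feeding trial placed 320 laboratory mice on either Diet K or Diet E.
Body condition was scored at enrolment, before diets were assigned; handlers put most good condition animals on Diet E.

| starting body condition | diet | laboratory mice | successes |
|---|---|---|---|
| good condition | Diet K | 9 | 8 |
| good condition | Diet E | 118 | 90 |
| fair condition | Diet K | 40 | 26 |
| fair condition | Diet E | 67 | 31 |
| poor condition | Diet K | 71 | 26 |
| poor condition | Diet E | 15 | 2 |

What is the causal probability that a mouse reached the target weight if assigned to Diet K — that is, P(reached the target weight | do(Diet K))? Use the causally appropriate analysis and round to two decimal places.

0.67

Since starting body condition is a pre-existing factor (not a product of the diet) and it affects the outcome on its own, it is a confounder. The stratified rates, not the pooled rate, identify the causal effect.
Standardising Diet K to the population starting body condition mix: 0.397·8/9 + 0.334·26/40 + 0.269·26/71 = 0.669.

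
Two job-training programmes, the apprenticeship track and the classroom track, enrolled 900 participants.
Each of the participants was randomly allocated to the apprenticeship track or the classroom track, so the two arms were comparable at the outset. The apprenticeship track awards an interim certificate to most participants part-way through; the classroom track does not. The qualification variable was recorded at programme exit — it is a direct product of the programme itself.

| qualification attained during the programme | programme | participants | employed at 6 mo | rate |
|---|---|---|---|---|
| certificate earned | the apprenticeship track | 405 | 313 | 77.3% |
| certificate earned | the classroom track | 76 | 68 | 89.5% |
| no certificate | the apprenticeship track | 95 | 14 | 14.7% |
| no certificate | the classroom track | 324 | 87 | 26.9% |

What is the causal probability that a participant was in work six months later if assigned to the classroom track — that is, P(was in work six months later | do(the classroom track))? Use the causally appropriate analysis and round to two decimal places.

Qualification attained during the programme is downstream of the programme. One should not condition on a consequence of treatment, so the overall rates are the right comparison.
So P(outcome | do(the classroom track)) is just the pooled rate for the classroom track: 155/400 = 0.388.

0.39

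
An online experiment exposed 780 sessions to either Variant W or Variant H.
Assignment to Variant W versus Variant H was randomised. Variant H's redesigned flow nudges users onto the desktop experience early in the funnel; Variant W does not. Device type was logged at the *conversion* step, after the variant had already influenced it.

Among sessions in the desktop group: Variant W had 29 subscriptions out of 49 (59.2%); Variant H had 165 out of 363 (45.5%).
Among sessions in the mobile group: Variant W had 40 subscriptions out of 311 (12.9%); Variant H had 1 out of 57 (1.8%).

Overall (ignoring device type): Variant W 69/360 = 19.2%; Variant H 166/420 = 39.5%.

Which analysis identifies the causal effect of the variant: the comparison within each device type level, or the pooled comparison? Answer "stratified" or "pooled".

The stratified and pooled comparisons disagree (Variant W wins within each device type; Variant H wins overall), so the answer turns on the causal role of device type.
Device type lies on the pathway variant → device type → outcome, so adjusting for it blocks the indirect effect. For the total causal effect of variant, use the unadjusted pooled rates.
Pooled: Variant W 19.2% vs Variant H 39.5%; Variant H is higher overall.

pooled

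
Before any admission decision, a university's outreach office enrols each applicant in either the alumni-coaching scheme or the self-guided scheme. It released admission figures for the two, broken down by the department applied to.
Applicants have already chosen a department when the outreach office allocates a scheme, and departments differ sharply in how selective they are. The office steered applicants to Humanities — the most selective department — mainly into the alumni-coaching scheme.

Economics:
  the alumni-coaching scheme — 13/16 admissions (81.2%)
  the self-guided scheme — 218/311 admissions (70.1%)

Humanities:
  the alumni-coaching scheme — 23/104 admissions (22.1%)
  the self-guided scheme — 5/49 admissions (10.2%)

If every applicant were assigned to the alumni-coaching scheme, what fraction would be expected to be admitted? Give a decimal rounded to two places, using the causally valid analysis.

0.62

The imbalance in department arose from how applicants were allocated, not from anything the outreach scheme did; and department independently affects the outcome. The pooled gap is confounded — condition on department.
Standardising the alumni-coaching scheme to the population department mix: 0.681·13/16 + 0.319·23/104 = 0.624.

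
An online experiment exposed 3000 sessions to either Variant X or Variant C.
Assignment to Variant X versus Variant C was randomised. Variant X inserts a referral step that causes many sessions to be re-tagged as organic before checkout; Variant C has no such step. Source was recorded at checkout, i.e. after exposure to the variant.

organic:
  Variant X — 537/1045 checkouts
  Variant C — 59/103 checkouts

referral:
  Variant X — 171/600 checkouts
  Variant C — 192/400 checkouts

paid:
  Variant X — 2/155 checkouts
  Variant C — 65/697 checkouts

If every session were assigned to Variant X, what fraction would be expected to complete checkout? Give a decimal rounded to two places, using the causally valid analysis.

The stratified and pooled comparisons disagree (Variant C wins within each traffic source; Variant X wins overall), so the answer turns on the causal role of traffic source.
Traffic source is recorded after the variant and is itself shifted by it — it sits on the causal path from variant to outcome. Conditioning on a mediator would strip out part of the effect we want; the pooled comparison gives the total causal effect.
So P(outcome | do(Variant X)) is just the pooled rate for Variant X: 710/1800 = 0.394.

0.39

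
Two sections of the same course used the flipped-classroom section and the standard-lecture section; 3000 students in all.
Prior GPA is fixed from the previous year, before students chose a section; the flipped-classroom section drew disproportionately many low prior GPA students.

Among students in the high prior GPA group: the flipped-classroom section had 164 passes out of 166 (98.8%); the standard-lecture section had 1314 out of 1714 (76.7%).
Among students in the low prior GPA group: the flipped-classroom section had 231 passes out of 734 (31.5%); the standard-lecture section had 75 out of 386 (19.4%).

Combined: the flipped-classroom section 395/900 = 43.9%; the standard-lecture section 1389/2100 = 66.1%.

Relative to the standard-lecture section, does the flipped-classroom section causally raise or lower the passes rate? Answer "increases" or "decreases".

Prior GPA band is set before the teaching method has any effect — it is not caused by the teaching method — and it independently drives the outcome. That makes it a confounder, so the causal comparison is within prior GPA band levels.
Within each level — high prior GPA: 98.8% vs 76.7%; low prior GPA: 31.5% vs 19.4% — the flipped-classroom section is higher every time.

increases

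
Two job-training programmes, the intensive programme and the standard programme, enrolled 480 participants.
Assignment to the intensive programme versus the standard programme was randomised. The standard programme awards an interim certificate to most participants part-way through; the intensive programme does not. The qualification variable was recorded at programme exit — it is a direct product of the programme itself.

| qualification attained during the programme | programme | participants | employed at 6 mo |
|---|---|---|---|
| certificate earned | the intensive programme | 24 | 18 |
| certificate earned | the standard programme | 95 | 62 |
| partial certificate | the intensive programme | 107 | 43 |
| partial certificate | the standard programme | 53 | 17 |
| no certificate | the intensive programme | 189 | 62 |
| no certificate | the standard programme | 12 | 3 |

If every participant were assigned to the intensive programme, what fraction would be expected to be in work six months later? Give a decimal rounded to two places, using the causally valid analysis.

Qualification attained during the programme here is a post-treatment variable shaped by the programme; conditioning on it would introduce bias rather than remove it. The overall comparison is the causal one.
So P(outcome | do(the intensive programme)) is just the pooled rate for the intensive programme: 123/320 = 0.384.

0.38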